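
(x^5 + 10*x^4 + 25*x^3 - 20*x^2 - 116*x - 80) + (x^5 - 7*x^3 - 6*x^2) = 2*x^5 + 10*x^4 + 18*x^3 - 26*x^2 - 116*x - 80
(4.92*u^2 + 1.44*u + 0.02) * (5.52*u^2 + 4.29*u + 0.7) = 27.1584*u^4 + 29.0556*u^3 + 9.732*u^2 + 1.0938*u + 0.014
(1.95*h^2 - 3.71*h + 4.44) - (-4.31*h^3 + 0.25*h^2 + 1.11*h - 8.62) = 4.31*h^3 + 1.7*h^2 - 4.82*h + 13.06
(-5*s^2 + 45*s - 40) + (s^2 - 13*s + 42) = -4*s^2 + 32*s + 2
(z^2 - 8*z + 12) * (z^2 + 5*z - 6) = z^4 - 3*z^3 - 34*z^2 + 108*z - 72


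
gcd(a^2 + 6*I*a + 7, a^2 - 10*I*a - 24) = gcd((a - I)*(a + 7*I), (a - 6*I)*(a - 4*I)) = 1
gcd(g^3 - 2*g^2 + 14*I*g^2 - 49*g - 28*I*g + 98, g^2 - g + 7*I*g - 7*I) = g + 7*I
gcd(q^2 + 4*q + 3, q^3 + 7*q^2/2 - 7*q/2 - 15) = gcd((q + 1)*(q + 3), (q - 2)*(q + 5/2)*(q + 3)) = q + 3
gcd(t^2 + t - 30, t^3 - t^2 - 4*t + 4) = 1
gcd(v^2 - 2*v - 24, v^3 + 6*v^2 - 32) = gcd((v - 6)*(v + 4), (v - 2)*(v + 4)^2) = v + 4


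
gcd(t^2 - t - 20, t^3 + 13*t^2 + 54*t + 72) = t + 4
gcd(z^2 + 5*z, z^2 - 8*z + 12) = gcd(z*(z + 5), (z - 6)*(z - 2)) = 1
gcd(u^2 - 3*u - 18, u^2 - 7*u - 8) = 1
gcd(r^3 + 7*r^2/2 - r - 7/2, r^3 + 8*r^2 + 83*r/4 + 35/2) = r + 7/2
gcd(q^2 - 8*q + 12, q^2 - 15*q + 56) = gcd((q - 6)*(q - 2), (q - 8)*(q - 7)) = 1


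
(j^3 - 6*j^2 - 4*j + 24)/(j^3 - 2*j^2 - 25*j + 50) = (j^2 - 4*j - 12)/(j^2 - 25)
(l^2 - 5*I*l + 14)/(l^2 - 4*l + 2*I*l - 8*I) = (l - 7*I)/(l - 4)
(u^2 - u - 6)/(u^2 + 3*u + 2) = (u - 3)/(u + 1)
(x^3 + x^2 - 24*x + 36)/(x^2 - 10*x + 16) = (x^2 + 3*x - 18)/(x - 8)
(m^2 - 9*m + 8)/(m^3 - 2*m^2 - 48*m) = (m - 1)/(m*(m + 6))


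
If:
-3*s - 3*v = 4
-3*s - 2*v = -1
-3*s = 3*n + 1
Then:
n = -4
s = 11/3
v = -5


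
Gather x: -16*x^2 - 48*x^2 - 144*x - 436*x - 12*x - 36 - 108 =-64*x^2 - 592*x - 144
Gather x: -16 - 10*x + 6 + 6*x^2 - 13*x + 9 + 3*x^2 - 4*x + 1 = 9*x^2 - 27*x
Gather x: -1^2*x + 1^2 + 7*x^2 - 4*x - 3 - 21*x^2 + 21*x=-14*x^2 + 16*x - 2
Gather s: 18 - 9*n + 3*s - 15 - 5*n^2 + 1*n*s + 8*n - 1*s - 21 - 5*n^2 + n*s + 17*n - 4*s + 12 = -10*n^2 + 16*n + s*(2*n - 2) - 6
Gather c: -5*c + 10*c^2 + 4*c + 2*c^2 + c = 12*c^2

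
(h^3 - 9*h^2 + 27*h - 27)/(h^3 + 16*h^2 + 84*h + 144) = (h^3 - 9*h^2 + 27*h - 27)/(h^3 + 16*h^2 + 84*h + 144)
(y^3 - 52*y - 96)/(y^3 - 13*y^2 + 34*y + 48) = (y^2 + 8*y + 12)/(y^2 - 5*y - 6)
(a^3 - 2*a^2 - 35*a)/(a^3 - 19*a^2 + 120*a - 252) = a*(a + 5)/(a^2 - 12*a + 36)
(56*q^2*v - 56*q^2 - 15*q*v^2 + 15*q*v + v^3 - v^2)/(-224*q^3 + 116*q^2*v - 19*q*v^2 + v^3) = (1 - v)/(4*q - v)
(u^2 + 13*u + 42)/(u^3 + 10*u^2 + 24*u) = (u + 7)/(u*(u + 4))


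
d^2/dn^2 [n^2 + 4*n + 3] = 2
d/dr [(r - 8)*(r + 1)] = 2*r - 7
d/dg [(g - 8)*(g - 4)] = 2*g - 12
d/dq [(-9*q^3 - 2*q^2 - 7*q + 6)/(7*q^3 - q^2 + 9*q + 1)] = (23*q^4 - 64*q^3 - 178*q^2 + 8*q - 61)/(49*q^6 - 14*q^5 + 127*q^4 - 4*q^3 + 79*q^2 + 18*q + 1)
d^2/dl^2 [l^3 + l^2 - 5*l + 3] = 6*l + 2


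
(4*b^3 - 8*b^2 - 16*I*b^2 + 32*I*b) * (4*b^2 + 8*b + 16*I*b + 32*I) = 16*b^5 + 192*b^3 - 1024*b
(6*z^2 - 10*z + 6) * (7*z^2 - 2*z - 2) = 42*z^4 - 82*z^3 + 50*z^2 + 8*z - 12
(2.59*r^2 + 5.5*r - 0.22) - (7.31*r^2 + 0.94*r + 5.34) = -4.72*r^2 + 4.56*r - 5.56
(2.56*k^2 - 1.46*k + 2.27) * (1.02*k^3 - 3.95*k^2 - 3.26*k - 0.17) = 2.6112*k^5 - 11.6012*k^4 - 0.263199999999999*k^3 - 4.6421*k^2 - 7.152*k - 0.3859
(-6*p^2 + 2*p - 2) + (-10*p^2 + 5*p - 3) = -16*p^2 + 7*p - 5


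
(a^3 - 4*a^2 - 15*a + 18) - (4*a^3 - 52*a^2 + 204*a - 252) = -3*a^3 + 48*a^2 - 219*a + 270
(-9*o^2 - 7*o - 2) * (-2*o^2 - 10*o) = 18*o^4 + 104*o^3 + 74*o^2 + 20*o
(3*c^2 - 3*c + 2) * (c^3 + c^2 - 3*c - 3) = 3*c^5 - 10*c^3 + 2*c^2 + 3*c - 6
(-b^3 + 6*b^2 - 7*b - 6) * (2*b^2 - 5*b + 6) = -2*b^5 + 17*b^4 - 50*b^3 + 59*b^2 - 12*b - 36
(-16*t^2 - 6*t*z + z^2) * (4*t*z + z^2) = -64*t^3*z - 40*t^2*z^2 - 2*t*z^3 + z^4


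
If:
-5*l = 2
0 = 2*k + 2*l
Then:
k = 2/5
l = -2/5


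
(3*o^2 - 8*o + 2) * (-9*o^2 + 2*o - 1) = -27*o^4 + 78*o^3 - 37*o^2 + 12*o - 2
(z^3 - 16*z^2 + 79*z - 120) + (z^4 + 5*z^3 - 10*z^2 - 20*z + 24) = z^4 + 6*z^3 - 26*z^2 + 59*z - 96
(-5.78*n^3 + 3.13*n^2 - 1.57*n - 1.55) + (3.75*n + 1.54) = -5.78*n^3 + 3.13*n^2 + 2.18*n - 0.01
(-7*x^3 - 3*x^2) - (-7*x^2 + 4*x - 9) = -7*x^3 + 4*x^2 - 4*x + 9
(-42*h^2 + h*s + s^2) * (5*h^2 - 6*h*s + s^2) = -210*h^4 + 257*h^3*s - 43*h^2*s^2 - 5*h*s^3 + s^4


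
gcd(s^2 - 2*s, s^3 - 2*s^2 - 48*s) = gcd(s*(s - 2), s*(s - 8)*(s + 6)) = s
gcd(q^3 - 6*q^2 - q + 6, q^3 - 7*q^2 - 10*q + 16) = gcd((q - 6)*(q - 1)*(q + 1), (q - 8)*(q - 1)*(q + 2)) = q - 1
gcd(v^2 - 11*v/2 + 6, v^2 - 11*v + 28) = v - 4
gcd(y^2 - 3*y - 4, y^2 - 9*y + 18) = 1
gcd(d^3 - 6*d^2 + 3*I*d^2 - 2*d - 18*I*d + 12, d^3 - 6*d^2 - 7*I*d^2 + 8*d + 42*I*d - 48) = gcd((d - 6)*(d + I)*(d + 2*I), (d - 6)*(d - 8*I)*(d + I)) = d^2 + d*(-6 + I) - 6*I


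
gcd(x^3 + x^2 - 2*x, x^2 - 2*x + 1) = x - 1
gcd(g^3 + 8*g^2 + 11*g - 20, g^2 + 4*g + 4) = 1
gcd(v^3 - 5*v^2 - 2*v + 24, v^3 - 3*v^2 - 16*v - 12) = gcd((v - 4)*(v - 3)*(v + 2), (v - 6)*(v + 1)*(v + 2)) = v + 2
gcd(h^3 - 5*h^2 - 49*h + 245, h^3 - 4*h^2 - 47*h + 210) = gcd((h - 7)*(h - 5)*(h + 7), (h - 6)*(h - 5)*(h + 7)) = h^2 + 2*h - 35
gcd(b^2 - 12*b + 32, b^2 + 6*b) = 1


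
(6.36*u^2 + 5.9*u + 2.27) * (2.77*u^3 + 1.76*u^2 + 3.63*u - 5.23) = 17.6172*u^5 + 27.5366*u^4 + 39.7587*u^3 - 7.8506*u^2 - 22.6169*u - 11.8721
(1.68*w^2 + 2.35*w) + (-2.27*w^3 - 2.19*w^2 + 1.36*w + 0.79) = -2.27*w^3 - 0.51*w^2 + 3.71*w + 0.79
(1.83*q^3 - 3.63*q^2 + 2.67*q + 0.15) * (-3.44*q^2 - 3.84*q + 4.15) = -6.2952*q^5 + 5.46*q^4 + 12.3489*q^3 - 25.8333*q^2 + 10.5045*q + 0.6225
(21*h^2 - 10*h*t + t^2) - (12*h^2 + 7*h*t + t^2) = 9*h^2 - 17*h*t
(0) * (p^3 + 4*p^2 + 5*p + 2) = 0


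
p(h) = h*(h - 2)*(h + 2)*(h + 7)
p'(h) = h*(h - 2)*(h + 2) + h*(h - 2)*(h + 7) + h*(h + 2)*(h + 7) + (h - 2)*(h + 2)*(h + 7) = 4*h^3 + 21*h^2 - 8*h - 28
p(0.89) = -22.53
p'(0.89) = -15.67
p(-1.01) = 18.03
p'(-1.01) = -2.62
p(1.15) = -25.09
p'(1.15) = -3.34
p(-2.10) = -4.22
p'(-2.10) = 44.37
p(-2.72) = -39.56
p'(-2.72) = 68.63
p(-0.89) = 17.44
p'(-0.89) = -7.07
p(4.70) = 994.77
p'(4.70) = 813.58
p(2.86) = 117.86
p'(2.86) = 214.47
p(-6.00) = -192.00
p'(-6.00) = -88.00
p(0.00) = 0.00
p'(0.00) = -28.00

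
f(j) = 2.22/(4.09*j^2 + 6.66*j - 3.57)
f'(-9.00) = 0.00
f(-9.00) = 0.01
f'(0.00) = -1.16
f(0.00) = -0.62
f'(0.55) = -14.00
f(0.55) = 1.67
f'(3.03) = -0.02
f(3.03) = 0.04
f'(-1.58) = 0.92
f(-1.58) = -0.57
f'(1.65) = -0.13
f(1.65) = 0.12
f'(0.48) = -72.56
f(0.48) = 3.90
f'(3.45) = -0.02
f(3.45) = 0.03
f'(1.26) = -0.29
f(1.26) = 0.20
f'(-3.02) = 0.22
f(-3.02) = 0.16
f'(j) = 2.22*(-8.18*j - 6.66)/(4.09*j^2 + 6.66*j - 3.57)^2 = (-18.1596*j - 14.7852)/(4.09*j^2 + 6.66*j - 3.57)^2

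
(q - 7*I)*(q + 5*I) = q^2 - 2*I*q + 35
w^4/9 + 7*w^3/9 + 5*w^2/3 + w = w*(w/3 + 1/3)*(w/3 + 1)*(w + 3)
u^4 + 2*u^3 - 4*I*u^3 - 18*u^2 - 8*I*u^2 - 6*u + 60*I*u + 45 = (u - 3)*(u + 5)*(u - 3*I)*(u - I)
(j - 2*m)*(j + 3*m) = j^2 + j*m - 6*m^2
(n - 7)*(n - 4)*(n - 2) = n^3 - 13*n^2 + 50*n - 56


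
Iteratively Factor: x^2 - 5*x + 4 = (x - 1)*(x - 4)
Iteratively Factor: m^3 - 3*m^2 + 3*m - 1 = (m - 1)*(m^2 - 2*m + 1) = (m - 1)^2*(m - 1)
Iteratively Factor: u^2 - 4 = (u - 2)*(u + 2)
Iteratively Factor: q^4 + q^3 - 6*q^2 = (q - 2)*(q^3 + 3*q^2) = q*(q - 2)*(q^2 + 3*q) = q^2*(q - 2)*(q + 3)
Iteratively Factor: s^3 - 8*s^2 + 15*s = (s - 3)*(s^2 - 5*s) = (s - 5)*(s - 3)*(s)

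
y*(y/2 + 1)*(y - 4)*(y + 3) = y^4/2 + y^3/2 - 7*y^2 - 12*y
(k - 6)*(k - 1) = k^2 - 7*k + 6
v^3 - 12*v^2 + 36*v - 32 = (v - 8)*(v - 2)^2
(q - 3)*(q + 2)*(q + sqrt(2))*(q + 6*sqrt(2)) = q^4 - q^3 + 7*sqrt(2)*q^3 - 7*sqrt(2)*q^2 + 6*q^2 - 42*sqrt(2)*q - 12*q - 72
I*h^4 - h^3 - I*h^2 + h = h*(h - 1)*(h + I)*(I*h + I)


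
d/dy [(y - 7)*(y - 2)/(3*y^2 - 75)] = (3*y^2 - 26*y + 75)/(y^4 - 50*y^2 + 625)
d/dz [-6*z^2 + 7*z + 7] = 7 - 12*z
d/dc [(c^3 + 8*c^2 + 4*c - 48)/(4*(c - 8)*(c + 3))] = (c^4 - 10*c^3 - 116*c^2 - 288*c - 336)/(4*(c^4 - 10*c^3 - 23*c^2 + 240*c + 576))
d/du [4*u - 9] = 4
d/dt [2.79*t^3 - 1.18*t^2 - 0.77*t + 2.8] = 8.37*t^2 - 2.36*t - 0.77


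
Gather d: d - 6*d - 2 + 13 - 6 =5 - 5*d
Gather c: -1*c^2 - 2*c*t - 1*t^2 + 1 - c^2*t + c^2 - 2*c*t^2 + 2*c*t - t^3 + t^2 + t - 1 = -c^2*t - 2*c*t^2 - t^3 + t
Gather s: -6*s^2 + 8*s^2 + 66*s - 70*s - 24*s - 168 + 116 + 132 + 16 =2*s^2 - 28*s + 96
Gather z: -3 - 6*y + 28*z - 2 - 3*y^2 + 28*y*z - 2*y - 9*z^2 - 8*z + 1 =-3*y^2 - 8*y - 9*z^2 + z*(28*y + 20) - 4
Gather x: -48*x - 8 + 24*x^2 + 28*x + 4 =24*x^2 - 20*x - 4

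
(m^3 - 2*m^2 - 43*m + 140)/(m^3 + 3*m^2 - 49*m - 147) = (m^2 - 9*m + 20)/(m^2 - 4*m - 21)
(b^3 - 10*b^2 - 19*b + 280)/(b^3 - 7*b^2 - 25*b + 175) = (b - 8)/(b - 5)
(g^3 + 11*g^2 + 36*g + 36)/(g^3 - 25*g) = (g^3 + 11*g^2 + 36*g + 36)/(g*(g^2 - 25))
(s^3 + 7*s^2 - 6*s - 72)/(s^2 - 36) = (s^2 + s - 12)/(s - 6)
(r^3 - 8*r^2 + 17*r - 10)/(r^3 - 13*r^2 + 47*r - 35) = (r - 2)/(r - 7)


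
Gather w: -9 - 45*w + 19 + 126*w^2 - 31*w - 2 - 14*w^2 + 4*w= 112*w^2 - 72*w + 8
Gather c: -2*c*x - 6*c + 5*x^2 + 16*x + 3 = c*(-2*x - 6) + 5*x^2 + 16*x + 3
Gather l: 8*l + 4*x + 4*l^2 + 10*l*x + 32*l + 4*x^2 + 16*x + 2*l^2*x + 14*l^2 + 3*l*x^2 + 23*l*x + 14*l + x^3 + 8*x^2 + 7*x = l^2*(2*x + 18) + l*(3*x^2 + 33*x + 54) + x^3 + 12*x^2 + 27*x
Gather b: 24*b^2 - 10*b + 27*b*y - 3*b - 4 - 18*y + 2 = 24*b^2 + b*(27*y - 13) - 18*y - 2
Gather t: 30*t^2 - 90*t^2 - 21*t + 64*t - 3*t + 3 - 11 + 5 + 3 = -60*t^2 + 40*t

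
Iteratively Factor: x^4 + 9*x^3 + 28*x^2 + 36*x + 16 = (x + 1)*(x^3 + 8*x^2 + 20*x + 16) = (x + 1)*(x + 2)*(x^2 + 6*x + 8) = (x + 1)*(x + 2)^2*(x + 4)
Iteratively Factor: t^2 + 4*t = (t + 4)*(t)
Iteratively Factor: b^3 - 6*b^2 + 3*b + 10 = (b - 2)*(b^2 - 4*b - 5) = (b - 5)*(b - 2)*(b + 1)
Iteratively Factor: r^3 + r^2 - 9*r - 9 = (r + 1)*(r^2 - 9) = (r + 1)*(r + 3)*(r - 3)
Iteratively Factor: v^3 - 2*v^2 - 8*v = (v - 4)*(v^2 + 2*v) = (v - 4)*(v + 2)*(v)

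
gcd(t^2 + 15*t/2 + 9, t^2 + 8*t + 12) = t + 6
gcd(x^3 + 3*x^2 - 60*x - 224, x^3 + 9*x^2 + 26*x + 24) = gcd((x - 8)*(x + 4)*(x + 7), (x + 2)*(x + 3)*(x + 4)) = x + 4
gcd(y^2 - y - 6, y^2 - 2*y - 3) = y - 3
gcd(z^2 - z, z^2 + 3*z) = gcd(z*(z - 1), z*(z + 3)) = z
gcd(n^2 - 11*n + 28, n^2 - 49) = n - 7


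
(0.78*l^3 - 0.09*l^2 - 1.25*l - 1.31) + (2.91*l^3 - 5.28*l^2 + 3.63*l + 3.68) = 3.69*l^3 - 5.37*l^2 + 2.38*l + 2.37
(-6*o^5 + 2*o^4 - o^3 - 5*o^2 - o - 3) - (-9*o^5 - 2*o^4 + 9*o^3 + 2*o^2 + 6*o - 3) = 3*o^5 + 4*o^4 - 10*o^3 - 7*o^2 - 7*o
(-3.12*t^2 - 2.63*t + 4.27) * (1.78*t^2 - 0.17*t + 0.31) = -5.5536*t^4 - 4.151*t^3 + 7.0805*t^2 - 1.5412*t + 1.3237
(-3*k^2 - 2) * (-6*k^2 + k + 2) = 18*k^4 - 3*k^3 + 6*k^2 - 2*k - 4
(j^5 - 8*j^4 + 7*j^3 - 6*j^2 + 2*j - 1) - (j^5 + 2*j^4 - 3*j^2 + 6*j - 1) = -10*j^4 + 7*j^3 - 3*j^2 - 4*j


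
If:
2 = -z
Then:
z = -2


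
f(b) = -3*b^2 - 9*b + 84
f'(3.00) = -27.00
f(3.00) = 30.00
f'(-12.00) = 63.00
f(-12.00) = -240.00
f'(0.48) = -11.88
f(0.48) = 78.99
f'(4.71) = -37.26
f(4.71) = -24.94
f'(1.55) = -18.30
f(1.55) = 62.84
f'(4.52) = -36.12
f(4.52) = -17.97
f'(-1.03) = -2.82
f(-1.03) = 90.09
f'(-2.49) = 5.94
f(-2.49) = 87.81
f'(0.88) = -14.28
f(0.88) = 73.76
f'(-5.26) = 22.56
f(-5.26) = 48.34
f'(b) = -6*b - 9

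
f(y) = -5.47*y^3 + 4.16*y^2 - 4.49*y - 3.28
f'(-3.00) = -177.14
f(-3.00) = 195.32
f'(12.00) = -2267.69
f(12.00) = -8910.28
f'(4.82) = -345.63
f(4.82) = -540.81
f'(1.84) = -44.74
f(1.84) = -31.53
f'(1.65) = -35.44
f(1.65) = -23.93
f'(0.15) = -3.61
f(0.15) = -3.88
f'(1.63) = -34.53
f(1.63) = -23.24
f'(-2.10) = -94.33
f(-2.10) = 75.15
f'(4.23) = -262.92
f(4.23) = -361.85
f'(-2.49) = -126.95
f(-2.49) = 118.14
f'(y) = -16.41*y^2 + 8.32*y - 4.49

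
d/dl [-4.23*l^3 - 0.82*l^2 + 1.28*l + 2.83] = -12.69*l^2 - 1.64*l + 1.28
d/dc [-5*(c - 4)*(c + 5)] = -10*c - 5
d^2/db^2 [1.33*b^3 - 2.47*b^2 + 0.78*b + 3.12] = 7.98*b - 4.94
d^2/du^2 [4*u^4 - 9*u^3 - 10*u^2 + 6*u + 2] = 48*u^2 - 54*u - 20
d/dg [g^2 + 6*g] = 2*g + 6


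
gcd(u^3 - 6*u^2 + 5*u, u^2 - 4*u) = u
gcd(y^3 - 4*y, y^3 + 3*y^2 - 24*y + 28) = y - 2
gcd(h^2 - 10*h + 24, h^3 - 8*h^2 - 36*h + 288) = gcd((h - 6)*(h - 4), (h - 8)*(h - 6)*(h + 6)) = h - 6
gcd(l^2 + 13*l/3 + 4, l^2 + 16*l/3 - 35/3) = 1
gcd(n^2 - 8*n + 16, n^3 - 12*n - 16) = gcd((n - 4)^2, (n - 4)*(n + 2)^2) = n - 4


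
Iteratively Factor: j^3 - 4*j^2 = (j)*(j^2 - 4*j) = j*(j - 4)*(j)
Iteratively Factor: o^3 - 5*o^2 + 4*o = (o - 1)*(o^2 - 4*o) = (o - 4)*(o - 1)*(o)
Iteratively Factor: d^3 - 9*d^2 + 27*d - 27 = (d - 3)*(d^2 - 6*d + 9) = (d - 3)^2*(d - 3)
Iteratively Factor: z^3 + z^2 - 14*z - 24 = (z - 4)*(z^2 + 5*z + 6) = (z - 4)*(z + 2)*(z + 3)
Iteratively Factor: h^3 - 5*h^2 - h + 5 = (h + 1)*(h^2 - 6*h + 5) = (h - 5)*(h + 1)*(h - 1)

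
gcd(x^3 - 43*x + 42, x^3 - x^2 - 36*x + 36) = x^2 - 7*x + 6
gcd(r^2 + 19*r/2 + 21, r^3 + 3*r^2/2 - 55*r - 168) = r^2 + 19*r/2 + 21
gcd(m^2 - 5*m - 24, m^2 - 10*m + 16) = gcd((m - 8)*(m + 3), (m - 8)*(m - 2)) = m - 8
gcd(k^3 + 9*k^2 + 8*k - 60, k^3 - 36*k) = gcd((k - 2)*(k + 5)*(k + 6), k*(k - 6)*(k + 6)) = k + 6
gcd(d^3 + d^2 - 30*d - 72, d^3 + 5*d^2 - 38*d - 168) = d^2 - 2*d - 24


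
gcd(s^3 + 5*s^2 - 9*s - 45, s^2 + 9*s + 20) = s + 5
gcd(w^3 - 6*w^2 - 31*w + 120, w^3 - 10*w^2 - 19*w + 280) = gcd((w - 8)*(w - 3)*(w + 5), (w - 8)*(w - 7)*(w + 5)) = w^2 - 3*w - 40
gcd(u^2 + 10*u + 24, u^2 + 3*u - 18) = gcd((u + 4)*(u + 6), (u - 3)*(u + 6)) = u + 6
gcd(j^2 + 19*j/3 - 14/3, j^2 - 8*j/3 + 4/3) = j - 2/3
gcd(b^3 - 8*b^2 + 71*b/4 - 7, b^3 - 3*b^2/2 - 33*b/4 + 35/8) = b^2 - 4*b + 7/4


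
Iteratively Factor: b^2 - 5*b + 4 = (b - 1)*(b - 4)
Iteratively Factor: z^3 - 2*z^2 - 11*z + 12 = (z - 4)*(z^2 + 2*z - 3) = (z - 4)*(z - 1)*(z + 3)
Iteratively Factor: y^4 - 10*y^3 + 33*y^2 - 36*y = (y)*(y^3 - 10*y^2 + 33*y - 36) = y*(y - 3)*(y^2 - 7*y + 12) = y*(y - 4)*(y - 3)*(y - 3)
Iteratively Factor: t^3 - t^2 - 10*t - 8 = (t + 1)*(t^2 - 2*t - 8) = (t + 1)*(t + 2)*(t - 4)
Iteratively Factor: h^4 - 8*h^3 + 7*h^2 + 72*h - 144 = (h - 3)*(h^3 - 5*h^2 - 8*h + 48) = (h - 4)*(h - 3)*(h^2 - h - 12) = (h - 4)^2*(h - 3)*(h + 3)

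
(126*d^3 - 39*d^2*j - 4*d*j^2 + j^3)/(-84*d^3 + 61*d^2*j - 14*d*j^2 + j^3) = (-6*d - j)/(4*d - j)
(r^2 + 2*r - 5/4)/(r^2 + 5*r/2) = (r - 1/2)/r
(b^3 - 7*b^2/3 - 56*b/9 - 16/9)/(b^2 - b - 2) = (-9*b^3 + 21*b^2 + 56*b + 16)/(9*(-b^2 + b + 2))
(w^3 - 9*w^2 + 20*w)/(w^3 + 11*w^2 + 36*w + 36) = w*(w^2 - 9*w + 20)/(w^3 + 11*w^2 + 36*w + 36)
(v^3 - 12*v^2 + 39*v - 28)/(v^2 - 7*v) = v - 5 + 4/v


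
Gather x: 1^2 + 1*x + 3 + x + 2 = 2*x + 6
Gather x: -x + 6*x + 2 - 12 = 5*x - 10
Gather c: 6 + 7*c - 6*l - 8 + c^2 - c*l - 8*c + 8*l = c^2 + c*(-l - 1) + 2*l - 2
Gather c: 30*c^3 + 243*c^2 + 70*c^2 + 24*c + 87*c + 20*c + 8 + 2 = 30*c^3 + 313*c^2 + 131*c + 10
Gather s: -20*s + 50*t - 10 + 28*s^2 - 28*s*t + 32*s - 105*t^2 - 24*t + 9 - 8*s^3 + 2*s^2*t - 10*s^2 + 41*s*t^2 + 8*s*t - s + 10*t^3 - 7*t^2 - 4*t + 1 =-8*s^3 + s^2*(2*t + 18) + s*(41*t^2 - 20*t + 11) + 10*t^3 - 112*t^2 + 22*t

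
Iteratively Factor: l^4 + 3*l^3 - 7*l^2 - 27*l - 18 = (l + 1)*(l^3 + 2*l^2 - 9*l - 18) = (l - 3)*(l + 1)*(l^2 + 5*l + 6) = (l - 3)*(l + 1)*(l + 2)*(l + 3)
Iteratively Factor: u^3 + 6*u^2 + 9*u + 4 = (u + 4)*(u^2 + 2*u + 1) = (u + 1)*(u + 4)*(u + 1)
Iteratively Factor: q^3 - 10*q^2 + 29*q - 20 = (q - 5)*(q^2 - 5*q + 4) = (q - 5)*(q - 4)*(q - 1)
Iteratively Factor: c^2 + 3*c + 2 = (c + 2)*(c + 1)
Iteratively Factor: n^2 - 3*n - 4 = (n - 4)*(n + 1)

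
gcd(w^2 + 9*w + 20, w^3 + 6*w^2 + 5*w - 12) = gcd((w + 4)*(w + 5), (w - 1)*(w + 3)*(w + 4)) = w + 4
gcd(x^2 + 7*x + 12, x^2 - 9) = x + 3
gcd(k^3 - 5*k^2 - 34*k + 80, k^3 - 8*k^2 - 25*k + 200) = k^2 - 3*k - 40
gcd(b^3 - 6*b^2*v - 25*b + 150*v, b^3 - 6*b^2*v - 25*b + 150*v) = -b^3 + 6*b^2*v + 25*b - 150*v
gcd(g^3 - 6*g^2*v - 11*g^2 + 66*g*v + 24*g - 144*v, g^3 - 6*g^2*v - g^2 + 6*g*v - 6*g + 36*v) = -g^2 + 6*g*v + 3*g - 18*v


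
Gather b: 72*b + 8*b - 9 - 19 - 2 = 80*b - 30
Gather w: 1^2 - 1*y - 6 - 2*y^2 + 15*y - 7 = -2*y^2 + 14*y - 12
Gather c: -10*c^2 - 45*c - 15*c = -10*c^2 - 60*c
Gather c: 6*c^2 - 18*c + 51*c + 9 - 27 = 6*c^2 + 33*c - 18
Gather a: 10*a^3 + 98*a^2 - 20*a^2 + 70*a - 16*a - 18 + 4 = 10*a^3 + 78*a^2 + 54*a - 14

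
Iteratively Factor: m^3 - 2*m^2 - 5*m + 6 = (m + 2)*(m^2 - 4*m + 3) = (m - 3)*(m + 2)*(m - 1)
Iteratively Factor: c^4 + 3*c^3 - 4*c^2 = (c)*(c^3 + 3*c^2 - 4*c) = c*(c - 1)*(c^2 + 4*c) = c^2*(c - 1)*(c + 4)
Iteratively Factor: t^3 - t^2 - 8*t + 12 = (t - 2)*(t^2 + t - 6) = (t - 2)*(t + 3)*(t - 2)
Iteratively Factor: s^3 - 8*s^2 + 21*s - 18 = (s - 3)*(s^2 - 5*s + 6) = (s - 3)^2*(s - 2)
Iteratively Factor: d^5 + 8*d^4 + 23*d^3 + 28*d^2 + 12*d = (d + 2)*(d^4 + 6*d^3 + 11*d^2 + 6*d) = (d + 1)*(d + 2)*(d^3 + 5*d^2 + 6*d) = (d + 1)*(d + 2)*(d + 3)*(d^2 + 2*d) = (d + 1)*(d + 2)^2*(d + 3)*(d)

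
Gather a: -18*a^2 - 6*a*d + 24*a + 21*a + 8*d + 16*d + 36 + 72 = -18*a^2 + a*(45 - 6*d) + 24*d + 108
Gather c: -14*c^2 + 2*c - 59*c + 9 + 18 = -14*c^2 - 57*c + 27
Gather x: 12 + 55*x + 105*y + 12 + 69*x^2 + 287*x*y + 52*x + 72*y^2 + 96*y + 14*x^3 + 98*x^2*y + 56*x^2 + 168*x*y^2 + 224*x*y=14*x^3 + x^2*(98*y + 125) + x*(168*y^2 + 511*y + 107) + 72*y^2 + 201*y + 24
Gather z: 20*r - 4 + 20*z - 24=20*r + 20*z - 28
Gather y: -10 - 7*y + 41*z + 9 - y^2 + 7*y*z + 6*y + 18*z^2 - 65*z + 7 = -y^2 + y*(7*z - 1) + 18*z^2 - 24*z + 6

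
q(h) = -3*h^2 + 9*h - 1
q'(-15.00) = 99.00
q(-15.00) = -811.00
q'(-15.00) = 99.00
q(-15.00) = -811.00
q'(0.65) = 5.10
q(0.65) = 3.58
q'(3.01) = -9.06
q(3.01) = -1.09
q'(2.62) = -6.72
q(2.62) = 1.99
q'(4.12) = -15.72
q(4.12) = -14.84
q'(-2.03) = 21.18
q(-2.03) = -31.63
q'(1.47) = 0.18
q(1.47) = 5.75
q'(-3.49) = 29.94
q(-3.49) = -68.95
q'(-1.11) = 15.66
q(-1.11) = -14.69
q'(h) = 9 - 6*h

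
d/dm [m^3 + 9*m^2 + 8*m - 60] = 3*m^2 + 18*m + 8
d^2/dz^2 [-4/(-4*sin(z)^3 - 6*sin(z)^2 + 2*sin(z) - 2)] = 2*((sin(z) - 9*sin(3*z) - 12*cos(2*z))*(2*sin(z)^3 + 3*sin(z)^2 - sin(z) + 1)/2 + 2*(6*sin(z)^2 + 6*sin(z) - 1)^2*cos(z)^2)/(2*sin(z)^3 + 3*sin(z)^2 - sin(z) + 1)^3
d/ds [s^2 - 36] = 2*s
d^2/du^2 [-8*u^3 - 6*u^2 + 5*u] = -48*u - 12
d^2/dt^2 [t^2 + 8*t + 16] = 2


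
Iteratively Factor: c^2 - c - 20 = (c - 5)*(c + 4)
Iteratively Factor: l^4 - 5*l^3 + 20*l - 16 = (l + 2)*(l^3 - 7*l^2 + 14*l - 8) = (l - 1)*(l + 2)*(l^2 - 6*l + 8) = (l - 2)*(l - 1)*(l + 2)*(l - 4)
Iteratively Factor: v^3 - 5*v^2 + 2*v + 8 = (v + 1)*(v^2 - 6*v + 8) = (v - 4)*(v + 1)*(v - 2)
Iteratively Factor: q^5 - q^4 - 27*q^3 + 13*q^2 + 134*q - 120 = (q + 4)*(q^4 - 5*q^3 - 7*q^2 + 41*q - 30) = (q - 2)*(q + 4)*(q^3 - 3*q^2 - 13*q + 15) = (q - 2)*(q - 1)*(q + 4)*(q^2 - 2*q - 15) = (q - 2)*(q - 1)*(q + 3)*(q + 4)*(q - 5)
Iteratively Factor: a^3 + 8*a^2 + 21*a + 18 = (a + 3)*(a^2 + 5*a + 6) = (a + 3)^2*(a + 2)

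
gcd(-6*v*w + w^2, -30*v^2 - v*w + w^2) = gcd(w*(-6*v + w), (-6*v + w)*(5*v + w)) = 6*v - w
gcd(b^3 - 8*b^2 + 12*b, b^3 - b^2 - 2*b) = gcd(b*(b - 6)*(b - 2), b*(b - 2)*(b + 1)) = b^2 - 2*b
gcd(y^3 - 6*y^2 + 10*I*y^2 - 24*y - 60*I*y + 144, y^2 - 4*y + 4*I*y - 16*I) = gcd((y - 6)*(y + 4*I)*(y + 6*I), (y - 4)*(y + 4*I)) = y + 4*I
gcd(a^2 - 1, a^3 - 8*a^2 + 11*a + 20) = a + 1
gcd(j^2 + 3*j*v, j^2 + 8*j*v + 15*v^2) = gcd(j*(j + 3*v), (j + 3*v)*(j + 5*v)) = j + 3*v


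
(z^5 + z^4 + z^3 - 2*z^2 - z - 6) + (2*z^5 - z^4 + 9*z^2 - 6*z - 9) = 3*z^5 + z^3 + 7*z^2 - 7*z - 15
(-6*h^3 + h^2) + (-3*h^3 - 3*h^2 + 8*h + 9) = -9*h^3 - 2*h^2 + 8*h + 9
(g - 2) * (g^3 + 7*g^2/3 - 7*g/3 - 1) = g^4 + g^3/3 - 7*g^2 + 11*g/3 + 2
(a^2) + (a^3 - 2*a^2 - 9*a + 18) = a^3 - a^2 - 9*a + 18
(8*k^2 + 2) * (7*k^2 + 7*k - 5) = 56*k^4 + 56*k^3 - 26*k^2 + 14*k - 10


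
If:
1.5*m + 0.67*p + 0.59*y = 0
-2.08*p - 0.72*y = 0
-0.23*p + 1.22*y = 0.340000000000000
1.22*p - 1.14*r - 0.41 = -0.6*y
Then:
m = -0.06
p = -0.09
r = -0.32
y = 0.26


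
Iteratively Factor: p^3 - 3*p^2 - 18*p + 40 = (p - 2)*(p^2 - p - 20) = (p - 2)*(p + 4)*(p - 5)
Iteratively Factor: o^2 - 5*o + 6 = (o - 2)*(o - 3)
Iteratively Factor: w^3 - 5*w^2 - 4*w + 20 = (w - 5)*(w^2 - 4) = (w - 5)*(w - 2)*(w + 2)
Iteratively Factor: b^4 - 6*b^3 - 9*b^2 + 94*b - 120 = (b + 4)*(b^3 - 10*b^2 + 31*b - 30) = (b - 5)*(b + 4)*(b^2 - 5*b + 6) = (b - 5)*(b - 2)*(b + 4)*(b - 3)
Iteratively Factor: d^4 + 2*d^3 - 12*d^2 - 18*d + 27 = (d - 3)*(d^3 + 5*d^2 + 3*d - 9) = (d - 3)*(d - 1)*(d^2 + 6*d + 9) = (d - 3)*(d - 1)*(d + 3)*(d + 3)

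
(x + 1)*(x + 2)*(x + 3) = x^3 + 6*x^2 + 11*x + 6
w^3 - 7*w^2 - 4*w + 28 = (w - 7)*(w - 2)*(w + 2)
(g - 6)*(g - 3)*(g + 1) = g^3 - 8*g^2 + 9*g + 18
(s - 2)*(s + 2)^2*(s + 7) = s^4 + 9*s^3 + 10*s^2 - 36*s - 56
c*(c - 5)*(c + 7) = c^3 + 2*c^2 - 35*c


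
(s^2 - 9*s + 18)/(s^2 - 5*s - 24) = (-s^2 + 9*s - 18)/(-s^2 + 5*s + 24)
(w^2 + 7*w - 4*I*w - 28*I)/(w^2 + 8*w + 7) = (w - 4*I)/(w + 1)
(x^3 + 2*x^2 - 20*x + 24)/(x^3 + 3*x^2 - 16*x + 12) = (x - 2)/(x - 1)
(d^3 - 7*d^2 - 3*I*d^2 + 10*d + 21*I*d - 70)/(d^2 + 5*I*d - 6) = (d^2 - d*(7 + 5*I) + 35*I)/(d + 3*I)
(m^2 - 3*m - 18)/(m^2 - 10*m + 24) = (m + 3)/(m - 4)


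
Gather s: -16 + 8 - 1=-9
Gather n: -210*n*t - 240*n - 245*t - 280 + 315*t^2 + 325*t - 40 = n*(-210*t - 240) + 315*t^2 + 80*t - 320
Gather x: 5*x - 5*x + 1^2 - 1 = 0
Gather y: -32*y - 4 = -32*y - 4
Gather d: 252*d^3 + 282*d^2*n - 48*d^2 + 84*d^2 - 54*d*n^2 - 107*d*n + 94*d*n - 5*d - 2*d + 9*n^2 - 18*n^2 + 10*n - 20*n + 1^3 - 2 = 252*d^3 + d^2*(282*n + 36) + d*(-54*n^2 - 13*n - 7) - 9*n^2 - 10*n - 1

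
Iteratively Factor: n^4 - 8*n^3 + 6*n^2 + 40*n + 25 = (n - 5)*(n^3 - 3*n^2 - 9*n - 5) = (n - 5)*(n + 1)*(n^2 - 4*n - 5) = (n - 5)*(n + 1)^2*(n - 5)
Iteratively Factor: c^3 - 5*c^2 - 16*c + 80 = (c + 4)*(c^2 - 9*c + 20) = (c - 4)*(c + 4)*(c - 5)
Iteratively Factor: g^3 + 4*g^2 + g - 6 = (g + 2)*(g^2 + 2*g - 3) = (g + 2)*(g + 3)*(g - 1)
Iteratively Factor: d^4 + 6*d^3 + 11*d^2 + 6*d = (d)*(d^3 + 6*d^2 + 11*d + 6) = d*(d + 2)*(d^2 + 4*d + 3) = d*(d + 2)*(d + 3)*(d + 1)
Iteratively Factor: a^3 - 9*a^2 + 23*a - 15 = (a - 3)*(a^2 - 6*a + 5) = (a - 3)*(a - 1)*(a - 5)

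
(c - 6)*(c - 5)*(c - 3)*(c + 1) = c^4 - 13*c^3 + 49*c^2 - 27*c - 90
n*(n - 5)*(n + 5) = n^3 - 25*n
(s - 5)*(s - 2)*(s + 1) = s^3 - 6*s^2 + 3*s + 10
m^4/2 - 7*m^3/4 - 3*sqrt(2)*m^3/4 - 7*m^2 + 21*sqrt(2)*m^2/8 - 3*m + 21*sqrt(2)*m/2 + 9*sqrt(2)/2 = (m/2 + 1)*(m - 6)*(m + 1/2)*(m - 3*sqrt(2)/2)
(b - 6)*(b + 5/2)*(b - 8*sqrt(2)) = b^3 - 8*sqrt(2)*b^2 - 7*b^2/2 - 15*b + 28*sqrt(2)*b + 120*sqrt(2)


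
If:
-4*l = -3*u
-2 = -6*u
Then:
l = 1/4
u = 1/3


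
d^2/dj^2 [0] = 0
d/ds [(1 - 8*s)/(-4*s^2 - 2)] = 2*(-4*s^2 + s + 2)/(4*s^4 + 4*s^2 + 1)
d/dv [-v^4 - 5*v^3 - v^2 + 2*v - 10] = -4*v^3 - 15*v^2 - 2*v + 2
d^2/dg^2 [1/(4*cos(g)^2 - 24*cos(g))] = (-2*(1 - cos(2*g))^2 - 45*cos(g) - 38*cos(2*g) + 9*cos(3*g) + 114)/(8*(cos(g) - 6)^3*cos(g)^3)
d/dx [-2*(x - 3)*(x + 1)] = 4 - 4*x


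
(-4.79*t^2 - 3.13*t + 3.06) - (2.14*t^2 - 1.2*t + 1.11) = -6.93*t^2 - 1.93*t + 1.95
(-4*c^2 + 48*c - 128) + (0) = -4*c^2 + 48*c - 128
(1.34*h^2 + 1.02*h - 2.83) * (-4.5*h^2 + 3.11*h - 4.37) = -6.03*h^4 - 0.4226*h^3 + 10.0514*h^2 - 13.2587*h + 12.3671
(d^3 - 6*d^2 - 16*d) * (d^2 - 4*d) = d^5 - 10*d^4 + 8*d^3 + 64*d^2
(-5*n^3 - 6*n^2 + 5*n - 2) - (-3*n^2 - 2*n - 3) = -5*n^3 - 3*n^2 + 7*n + 1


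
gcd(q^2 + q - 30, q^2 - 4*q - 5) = q - 5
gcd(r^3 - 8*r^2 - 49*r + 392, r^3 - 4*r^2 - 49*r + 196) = r^2 - 49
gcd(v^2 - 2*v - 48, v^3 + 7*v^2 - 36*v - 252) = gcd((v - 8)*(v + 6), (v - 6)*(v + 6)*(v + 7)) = v + 6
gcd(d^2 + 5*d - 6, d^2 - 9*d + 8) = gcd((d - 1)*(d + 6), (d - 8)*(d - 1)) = d - 1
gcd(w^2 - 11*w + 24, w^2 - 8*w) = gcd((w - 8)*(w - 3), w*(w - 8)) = w - 8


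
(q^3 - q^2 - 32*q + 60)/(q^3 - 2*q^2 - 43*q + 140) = (q^2 + 4*q - 12)/(q^2 + 3*q - 28)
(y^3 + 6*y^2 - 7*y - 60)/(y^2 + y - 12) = y + 5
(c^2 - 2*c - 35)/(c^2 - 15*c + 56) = (c + 5)/(c - 8)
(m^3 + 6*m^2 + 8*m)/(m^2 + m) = (m^2 + 6*m + 8)/(m + 1)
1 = 1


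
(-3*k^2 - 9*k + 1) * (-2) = 6*k^2 + 18*k - 2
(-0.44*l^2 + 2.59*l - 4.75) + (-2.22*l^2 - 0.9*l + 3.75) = -2.66*l^2 + 1.69*l - 1.0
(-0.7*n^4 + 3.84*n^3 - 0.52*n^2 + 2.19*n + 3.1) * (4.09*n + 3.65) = -2.863*n^5 + 13.1506*n^4 + 11.8892*n^3 + 7.0591*n^2 + 20.6725*n + 11.315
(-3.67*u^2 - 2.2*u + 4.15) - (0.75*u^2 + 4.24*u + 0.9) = -4.42*u^2 - 6.44*u + 3.25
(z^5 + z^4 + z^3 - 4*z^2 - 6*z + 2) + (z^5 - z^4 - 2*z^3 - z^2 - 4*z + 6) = 2*z^5 - z^3 - 5*z^2 - 10*z + 8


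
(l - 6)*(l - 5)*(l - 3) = l^3 - 14*l^2 + 63*l - 90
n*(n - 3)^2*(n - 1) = n^4 - 7*n^3 + 15*n^2 - 9*n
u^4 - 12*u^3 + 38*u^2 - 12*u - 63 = (u - 7)*(u - 3)^2*(u + 1)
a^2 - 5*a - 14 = (a - 7)*(a + 2)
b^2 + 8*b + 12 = (b + 2)*(b + 6)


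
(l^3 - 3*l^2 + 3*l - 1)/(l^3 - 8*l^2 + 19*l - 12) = (l^2 - 2*l + 1)/(l^2 - 7*l + 12)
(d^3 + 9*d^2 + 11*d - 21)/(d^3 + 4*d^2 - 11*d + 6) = (d^2 + 10*d + 21)/(d^2 + 5*d - 6)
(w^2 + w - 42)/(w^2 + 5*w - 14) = (w - 6)/(w - 2)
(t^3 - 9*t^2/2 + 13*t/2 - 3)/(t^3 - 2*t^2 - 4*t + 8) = (2*t^2 - 5*t + 3)/(2*(t^2 - 4))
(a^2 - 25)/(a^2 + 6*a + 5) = (a - 5)/(a + 1)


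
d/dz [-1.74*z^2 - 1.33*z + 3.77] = -3.48*z - 1.33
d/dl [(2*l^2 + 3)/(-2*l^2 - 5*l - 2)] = (-10*l^2 + 4*l + 15)/(4*l^4 + 20*l^3 + 33*l^2 + 20*l + 4)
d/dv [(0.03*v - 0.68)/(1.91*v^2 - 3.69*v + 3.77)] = (-0.0573*v^2 + 2.5976*v - 2.3961)/(3.6481*v^4 - 14.0958*v^3 + 28.0175*v^2 - 27.8226*v + 14.2129)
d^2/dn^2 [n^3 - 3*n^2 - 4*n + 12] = 6*n - 6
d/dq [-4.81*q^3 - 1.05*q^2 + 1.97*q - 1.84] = -14.43*q^2 - 2.1*q + 1.97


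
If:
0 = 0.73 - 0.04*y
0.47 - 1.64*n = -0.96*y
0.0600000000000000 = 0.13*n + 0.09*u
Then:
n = 10.97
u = -15.18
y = 18.25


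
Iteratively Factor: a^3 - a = (a - 1)*(a^2 + a) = a*(a - 1)*(a + 1)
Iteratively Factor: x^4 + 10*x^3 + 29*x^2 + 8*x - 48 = (x + 3)*(x^3 + 7*x^2 + 8*x - 16) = (x - 1)*(x + 3)*(x^2 + 8*x + 16) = (x - 1)*(x + 3)*(x + 4)*(x + 4)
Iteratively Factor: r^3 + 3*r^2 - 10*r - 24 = (r + 4)*(r^2 - r - 6) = (r + 2)*(r + 4)*(r - 3)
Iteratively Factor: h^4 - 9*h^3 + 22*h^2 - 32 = (h - 4)*(h^3 - 5*h^2 + 2*h + 8) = (h - 4)^2*(h^2 - h - 2) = (h - 4)^2*(h - 2)*(h + 1)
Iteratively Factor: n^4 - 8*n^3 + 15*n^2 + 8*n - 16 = (n + 1)*(n^3 - 9*n^2 + 24*n - 16) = (n - 4)*(n + 1)*(n^2 - 5*n + 4) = (n - 4)*(n - 1)*(n + 1)*(n - 4)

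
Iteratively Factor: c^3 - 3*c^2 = (c - 3)*(c^2) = c*(c - 3)*(c)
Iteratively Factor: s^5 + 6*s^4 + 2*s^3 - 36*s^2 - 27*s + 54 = (s + 3)*(s^4 + 3*s^3 - 7*s^2 - 15*s + 18) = (s - 2)*(s + 3)*(s^3 + 5*s^2 + 3*s - 9) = (s - 2)*(s - 1)*(s + 3)*(s^2 + 6*s + 9) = (s - 2)*(s - 1)*(s + 3)^2*(s + 3)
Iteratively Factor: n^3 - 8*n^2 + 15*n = (n - 5)*(n^2 - 3*n) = (n - 5)*(n - 3)*(n)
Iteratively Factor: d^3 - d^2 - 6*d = (d)*(d^2 - d - 6) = d*(d - 3)*(d + 2)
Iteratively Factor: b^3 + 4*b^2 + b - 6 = (b - 1)*(b^2 + 5*b + 6) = (b - 1)*(b + 3)*(b + 2)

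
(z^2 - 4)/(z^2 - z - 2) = (z + 2)/(z + 1)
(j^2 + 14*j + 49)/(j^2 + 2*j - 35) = (j + 7)/(j - 5)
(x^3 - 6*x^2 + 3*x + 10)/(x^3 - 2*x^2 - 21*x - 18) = (x^2 - 7*x + 10)/(x^2 - 3*x - 18)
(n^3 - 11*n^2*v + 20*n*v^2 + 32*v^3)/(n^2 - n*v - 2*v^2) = (-n^2 + 12*n*v - 32*v^2)/(-n + 2*v)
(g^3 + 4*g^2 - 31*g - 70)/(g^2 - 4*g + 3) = (g^3 + 4*g^2 - 31*g - 70)/(g^2 - 4*g + 3)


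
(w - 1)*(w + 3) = w^2 + 2*w - 3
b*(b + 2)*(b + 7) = b^3 + 9*b^2 + 14*b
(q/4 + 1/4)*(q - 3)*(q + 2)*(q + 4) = q^4/4 + q^3 - 7*q^2/4 - 17*q/2 - 6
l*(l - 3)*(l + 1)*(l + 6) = l^4 + 4*l^3 - 15*l^2 - 18*l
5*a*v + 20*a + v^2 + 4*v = (5*a + v)*(v + 4)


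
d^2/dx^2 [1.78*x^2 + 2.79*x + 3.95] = 3.56000000000000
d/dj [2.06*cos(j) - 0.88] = -2.06*sin(j)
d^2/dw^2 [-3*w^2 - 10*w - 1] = -6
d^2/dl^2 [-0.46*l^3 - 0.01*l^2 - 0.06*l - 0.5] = -2.76*l - 0.02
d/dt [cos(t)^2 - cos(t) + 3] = sin(t) - sin(2*t)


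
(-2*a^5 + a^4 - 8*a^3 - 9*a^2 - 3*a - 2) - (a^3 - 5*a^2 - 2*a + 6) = -2*a^5 + a^4 - 9*a^3 - 4*a^2 - a - 8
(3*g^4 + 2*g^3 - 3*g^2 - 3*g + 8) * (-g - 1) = -3*g^5 - 5*g^4 + g^3 + 6*g^2 - 5*g - 8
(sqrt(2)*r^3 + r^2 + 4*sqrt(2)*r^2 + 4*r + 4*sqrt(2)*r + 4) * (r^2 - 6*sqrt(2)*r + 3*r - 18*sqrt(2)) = sqrt(2)*r^5 - 11*r^4 + 7*sqrt(2)*r^4 - 77*r^3 + 10*sqrt(2)*r^3 - 176*r^2 - 30*sqrt(2)*r^2 - 96*sqrt(2)*r - 132*r - 72*sqrt(2)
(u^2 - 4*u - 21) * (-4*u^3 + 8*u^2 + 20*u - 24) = -4*u^5 + 24*u^4 + 72*u^3 - 272*u^2 - 324*u + 504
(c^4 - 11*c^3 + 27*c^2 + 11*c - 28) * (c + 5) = c^5 - 6*c^4 - 28*c^3 + 146*c^2 + 27*c - 140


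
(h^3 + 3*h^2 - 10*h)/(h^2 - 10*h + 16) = h*(h + 5)/(h - 8)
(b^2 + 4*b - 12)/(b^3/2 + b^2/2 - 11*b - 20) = 2*(b^2 + 4*b - 12)/(b^3 + b^2 - 22*b - 40)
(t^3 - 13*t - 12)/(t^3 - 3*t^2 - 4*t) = (t + 3)/t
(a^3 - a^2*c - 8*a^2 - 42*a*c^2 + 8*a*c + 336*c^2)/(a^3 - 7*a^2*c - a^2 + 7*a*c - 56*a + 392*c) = (a + 6*c)/(a + 7)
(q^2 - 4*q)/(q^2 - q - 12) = q/(q + 3)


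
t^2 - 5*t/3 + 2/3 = (t - 1)*(t - 2/3)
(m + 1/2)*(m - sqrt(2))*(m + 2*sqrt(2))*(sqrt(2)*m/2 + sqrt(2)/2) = sqrt(2)*m^4/2 + m^3 + 3*sqrt(2)*m^3/4 - 7*sqrt(2)*m^2/4 + 3*m^2/2 - 3*sqrt(2)*m + m/2 - sqrt(2)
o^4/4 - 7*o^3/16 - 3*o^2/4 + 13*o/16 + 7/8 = (o/4 + 1/4)*(o - 2)*(o - 7/4)*(o + 1)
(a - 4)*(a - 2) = a^2 - 6*a + 8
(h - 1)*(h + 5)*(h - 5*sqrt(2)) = h^3 - 5*sqrt(2)*h^2 + 4*h^2 - 20*sqrt(2)*h - 5*h + 25*sqrt(2)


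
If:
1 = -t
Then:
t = -1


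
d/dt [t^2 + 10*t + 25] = 2*t + 10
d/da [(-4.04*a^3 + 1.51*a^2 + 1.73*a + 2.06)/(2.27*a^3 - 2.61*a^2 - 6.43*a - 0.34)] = (7.11670000000001*a^4 + 44.1002*a^3 - 15.1018*a^2 + 9.7264*a + 12.6576)/(5.1529*a^6 - 11.8494*a^5 - 22.3801*a^4 + 32.021*a^3 + 43.1197*a^2 + 4.3724*a + 0.1156)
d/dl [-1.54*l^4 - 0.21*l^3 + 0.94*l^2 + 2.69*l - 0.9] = -6.16*l^3 - 0.63*l^2 + 1.88*l + 2.69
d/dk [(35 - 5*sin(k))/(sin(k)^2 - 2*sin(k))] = 5*(cos(k) - 14/tan(k) + 14*cos(k)/sin(k)^2)/(sin(k) - 2)^2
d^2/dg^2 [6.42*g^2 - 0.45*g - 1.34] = 12.8400000000000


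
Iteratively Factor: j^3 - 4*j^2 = (j)*(j^2 - 4*j) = j*(j - 4)*(j)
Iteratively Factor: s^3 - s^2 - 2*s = (s + 1)*(s^2 - 2*s) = (s - 2)*(s + 1)*(s)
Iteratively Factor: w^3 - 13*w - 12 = (w - 4)*(w^2 + 4*w + 3) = (w - 4)*(w + 3)*(w + 1)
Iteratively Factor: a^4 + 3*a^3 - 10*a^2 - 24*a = (a - 3)*(a^3 + 6*a^2 + 8*a) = (a - 3)*(a + 4)*(a^2 + 2*a) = a*(a - 3)*(a + 4)*(a + 2)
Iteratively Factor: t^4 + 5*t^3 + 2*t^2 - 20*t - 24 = (t + 2)*(t^3 + 3*t^2 - 4*t - 12) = (t - 2)*(t + 2)*(t^2 + 5*t + 6) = (t - 2)*(t + 2)*(t + 3)*(t + 2)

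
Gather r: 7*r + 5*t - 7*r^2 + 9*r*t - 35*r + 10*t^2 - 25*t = -7*r^2 + r*(9*t - 28) + 10*t^2 - 20*t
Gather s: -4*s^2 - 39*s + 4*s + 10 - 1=-4*s^2 - 35*s + 9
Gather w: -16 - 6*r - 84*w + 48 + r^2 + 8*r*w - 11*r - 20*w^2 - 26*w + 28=r^2 - 17*r - 20*w^2 + w*(8*r - 110) + 60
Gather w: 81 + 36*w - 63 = 36*w + 18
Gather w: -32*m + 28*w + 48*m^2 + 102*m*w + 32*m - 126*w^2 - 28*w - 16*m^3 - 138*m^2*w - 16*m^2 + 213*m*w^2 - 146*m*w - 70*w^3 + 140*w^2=-16*m^3 + 32*m^2 - 70*w^3 + w^2*(213*m + 14) + w*(-138*m^2 - 44*m)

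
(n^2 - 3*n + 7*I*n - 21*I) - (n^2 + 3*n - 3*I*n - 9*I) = -6*n + 10*I*n - 12*I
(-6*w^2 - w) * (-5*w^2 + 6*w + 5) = 30*w^4 - 31*w^3 - 36*w^2 - 5*w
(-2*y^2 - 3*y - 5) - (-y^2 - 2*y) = -y^2 - y - 5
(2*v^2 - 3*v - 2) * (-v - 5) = -2*v^3 - 7*v^2 + 17*v + 10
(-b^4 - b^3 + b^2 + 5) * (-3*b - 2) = 3*b^5 + 5*b^4 - b^3 - 2*b^2 - 15*b - 10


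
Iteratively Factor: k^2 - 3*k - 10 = (k - 5)*(k + 2)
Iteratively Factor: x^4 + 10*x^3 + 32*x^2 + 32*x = (x + 4)*(x^3 + 6*x^2 + 8*x) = x*(x + 4)*(x^2 + 6*x + 8) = x*(x + 4)^2*(x + 2)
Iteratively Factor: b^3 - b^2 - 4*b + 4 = (b - 1)*(b^2 - 4) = (b - 2)*(b - 1)*(b + 2)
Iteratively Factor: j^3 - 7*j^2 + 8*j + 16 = (j + 1)*(j^2 - 8*j + 16) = (j - 4)*(j + 1)*(j - 4)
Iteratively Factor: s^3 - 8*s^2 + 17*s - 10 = (s - 2)*(s^2 - 6*s + 5) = (s - 5)*(s - 2)*(s - 1)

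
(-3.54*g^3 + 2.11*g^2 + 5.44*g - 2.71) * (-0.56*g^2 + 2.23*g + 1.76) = 1.9824*g^5 - 9.0758*g^4 - 4.5715*g^3 + 17.3624*g^2 + 3.5311*g - 4.7696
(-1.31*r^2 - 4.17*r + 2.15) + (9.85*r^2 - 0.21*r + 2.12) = 8.54*r^2 - 4.38*r + 4.27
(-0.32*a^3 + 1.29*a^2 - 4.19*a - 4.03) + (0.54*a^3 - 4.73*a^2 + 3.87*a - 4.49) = 0.22*a^3 - 3.44*a^2 - 0.32*a - 8.52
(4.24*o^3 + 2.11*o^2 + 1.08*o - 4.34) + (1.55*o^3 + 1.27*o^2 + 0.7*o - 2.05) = 5.79*o^3 + 3.38*o^2 + 1.78*o - 6.39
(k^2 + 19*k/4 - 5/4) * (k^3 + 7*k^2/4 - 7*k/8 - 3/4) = k^5 + 13*k^4/2 + 99*k^3/16 - 227*k^2/32 - 79*k/32 + 15/16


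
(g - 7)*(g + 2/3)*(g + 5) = g^3 - 4*g^2/3 - 109*g/3 - 70/3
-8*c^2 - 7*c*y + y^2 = (-8*c + y)*(c + y)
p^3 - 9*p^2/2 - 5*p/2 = p*(p - 5)*(p + 1/2)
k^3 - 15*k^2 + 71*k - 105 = (k - 7)*(k - 5)*(k - 3)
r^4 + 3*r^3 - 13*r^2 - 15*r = r*(r - 3)*(r + 1)*(r + 5)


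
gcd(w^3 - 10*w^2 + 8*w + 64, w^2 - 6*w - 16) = w^2 - 6*w - 16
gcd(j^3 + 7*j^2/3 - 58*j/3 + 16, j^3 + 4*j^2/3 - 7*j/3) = j - 1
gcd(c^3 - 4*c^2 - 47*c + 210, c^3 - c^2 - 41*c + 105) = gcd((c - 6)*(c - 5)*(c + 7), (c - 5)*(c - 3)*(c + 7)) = c^2 + 2*c - 35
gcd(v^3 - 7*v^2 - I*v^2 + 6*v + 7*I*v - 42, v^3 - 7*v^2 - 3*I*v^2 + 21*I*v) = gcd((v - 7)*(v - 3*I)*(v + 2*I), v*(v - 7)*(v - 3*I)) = v^2 + v*(-7 - 3*I) + 21*I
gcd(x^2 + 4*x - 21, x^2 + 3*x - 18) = x - 3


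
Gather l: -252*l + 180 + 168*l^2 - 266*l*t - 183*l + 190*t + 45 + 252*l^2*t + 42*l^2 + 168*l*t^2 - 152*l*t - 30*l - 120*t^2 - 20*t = l^2*(252*t + 210) + l*(168*t^2 - 418*t - 465) - 120*t^2 + 170*t + 225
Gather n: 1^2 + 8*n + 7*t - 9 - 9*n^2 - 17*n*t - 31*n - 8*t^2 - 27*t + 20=-9*n^2 + n*(-17*t - 23) - 8*t^2 - 20*t + 12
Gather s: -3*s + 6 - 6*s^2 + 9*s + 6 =-6*s^2 + 6*s + 12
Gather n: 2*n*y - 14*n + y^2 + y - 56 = n*(2*y - 14) + y^2 + y - 56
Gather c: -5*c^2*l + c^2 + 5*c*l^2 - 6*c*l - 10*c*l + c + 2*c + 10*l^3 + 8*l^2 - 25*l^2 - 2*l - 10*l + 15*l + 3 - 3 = c^2*(1 - 5*l) + c*(5*l^2 - 16*l + 3) + 10*l^3 - 17*l^2 + 3*l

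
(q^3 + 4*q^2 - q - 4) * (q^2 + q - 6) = q^5 + 5*q^4 - 3*q^3 - 29*q^2 + 2*q + 24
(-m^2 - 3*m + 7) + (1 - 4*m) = -m^2 - 7*m + 8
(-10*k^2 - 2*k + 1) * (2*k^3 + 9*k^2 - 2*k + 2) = -20*k^5 - 94*k^4 + 4*k^3 - 7*k^2 - 6*k + 2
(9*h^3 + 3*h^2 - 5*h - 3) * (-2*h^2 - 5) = -18*h^5 - 6*h^4 - 35*h^3 - 9*h^2 + 25*h + 15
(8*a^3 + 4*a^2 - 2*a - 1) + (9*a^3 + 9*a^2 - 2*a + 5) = 17*a^3 + 13*a^2 - 4*a + 4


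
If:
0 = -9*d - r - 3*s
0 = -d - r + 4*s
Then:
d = -7*s/8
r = 39*s/8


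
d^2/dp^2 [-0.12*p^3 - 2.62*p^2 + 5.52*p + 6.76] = -0.72*p - 5.24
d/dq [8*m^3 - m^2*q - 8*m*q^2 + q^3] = -m^2 - 16*m*q + 3*q^2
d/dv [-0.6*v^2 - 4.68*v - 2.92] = -1.2*v - 4.68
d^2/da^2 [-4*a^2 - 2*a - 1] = -8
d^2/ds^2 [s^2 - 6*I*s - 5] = 2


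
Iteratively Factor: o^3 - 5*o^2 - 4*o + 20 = (o + 2)*(o^2 - 7*o + 10) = (o - 2)*(o + 2)*(o - 5)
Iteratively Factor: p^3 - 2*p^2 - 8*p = (p)*(p^2 - 2*p - 8) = p*(p + 2)*(p - 4)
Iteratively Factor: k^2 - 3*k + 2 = (k - 1)*(k - 2)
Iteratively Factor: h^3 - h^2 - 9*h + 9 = (h - 3)*(h^2 + 2*h - 3) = (h - 3)*(h - 1)*(h + 3)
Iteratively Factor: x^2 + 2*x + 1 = (x + 1)*(x + 1)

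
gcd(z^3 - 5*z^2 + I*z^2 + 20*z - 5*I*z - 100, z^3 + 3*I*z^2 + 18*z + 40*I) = z^2 + I*z + 20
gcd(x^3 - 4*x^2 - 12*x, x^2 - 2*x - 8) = x + 2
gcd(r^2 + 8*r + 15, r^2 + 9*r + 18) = r + 3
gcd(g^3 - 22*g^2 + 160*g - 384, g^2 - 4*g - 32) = g - 8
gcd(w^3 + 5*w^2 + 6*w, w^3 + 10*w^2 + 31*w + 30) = w^2 + 5*w + 6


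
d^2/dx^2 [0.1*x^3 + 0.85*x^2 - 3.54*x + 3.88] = 0.6*x + 1.7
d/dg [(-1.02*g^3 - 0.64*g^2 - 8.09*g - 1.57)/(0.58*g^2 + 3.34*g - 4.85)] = (-0.5916*g^4 - 6.8136*g^3 + 17.3956*g^2 + 8.0292*g + 44.4803)/(0.3364*g^4 + 3.8744*g^3 + 5.5296*g^2 - 32.398*g + 23.5225)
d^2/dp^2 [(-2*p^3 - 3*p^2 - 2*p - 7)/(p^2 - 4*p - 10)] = 6*(-22*p^3 - 117*p^2 - 192*p - 134)/(p^6 - 12*p^5 + 18*p^4 + 176*p^3 - 180*p^2 - 1200*p - 1000)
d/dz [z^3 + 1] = 3*z^2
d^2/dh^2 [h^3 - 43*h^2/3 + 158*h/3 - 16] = 6*h - 86/3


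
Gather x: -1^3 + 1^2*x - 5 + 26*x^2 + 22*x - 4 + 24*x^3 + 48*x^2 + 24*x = 24*x^3 + 74*x^2 + 47*x - 10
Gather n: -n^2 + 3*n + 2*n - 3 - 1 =-n^2 + 5*n - 4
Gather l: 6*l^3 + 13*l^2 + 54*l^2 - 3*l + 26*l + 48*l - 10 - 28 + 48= 6*l^3 + 67*l^2 + 71*l + 10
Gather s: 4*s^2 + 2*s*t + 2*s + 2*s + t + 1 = 4*s^2 + s*(2*t + 4) + t + 1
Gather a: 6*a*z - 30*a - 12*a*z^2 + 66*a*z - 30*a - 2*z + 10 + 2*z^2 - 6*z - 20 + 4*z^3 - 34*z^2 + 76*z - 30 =a*(-12*z^2 + 72*z - 60) + 4*z^3 - 32*z^2 + 68*z - 40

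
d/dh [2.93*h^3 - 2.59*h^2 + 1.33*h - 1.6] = 8.79*h^2 - 5.18*h + 1.33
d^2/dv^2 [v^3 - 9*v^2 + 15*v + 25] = 6*v - 18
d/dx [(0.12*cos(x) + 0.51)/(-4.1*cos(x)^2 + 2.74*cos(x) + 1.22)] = (-0.492*cos(x)^2 - 4.182*cos(x) + 1.251)*sin(x)/(16.81*cos(x)^4 - 22.468*cos(x)^3 - 2.4964*cos(x)^2 + 6.6856*cos(x) + 1.4884)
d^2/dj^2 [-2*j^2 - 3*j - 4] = -4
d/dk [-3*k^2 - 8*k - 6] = -6*k - 8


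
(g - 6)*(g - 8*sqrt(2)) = g^2 - 8*sqrt(2)*g - 6*g + 48*sqrt(2)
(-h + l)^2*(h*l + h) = h^3*l + h^3 - 2*h^2*l^2 - 2*h^2*l + h*l^3 + h*l^2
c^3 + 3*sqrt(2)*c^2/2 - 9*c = c*(c - 3*sqrt(2)/2)*(c + 3*sqrt(2))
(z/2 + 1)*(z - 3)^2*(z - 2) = z^4/2 - 3*z^3 + 5*z^2/2 + 12*z - 18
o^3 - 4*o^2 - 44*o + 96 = (o - 8)*(o - 2)*(o + 6)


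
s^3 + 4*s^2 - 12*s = s*(s - 2)*(s + 6)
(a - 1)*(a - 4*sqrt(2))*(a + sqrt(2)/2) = a^3 - 7*sqrt(2)*a^2/2 - a^2 - 4*a + 7*sqrt(2)*a/2 + 4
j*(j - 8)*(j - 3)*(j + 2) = j^4 - 9*j^3 + 2*j^2 + 48*j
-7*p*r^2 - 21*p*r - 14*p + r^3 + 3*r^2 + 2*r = (-7*p + r)*(r + 1)*(r + 2)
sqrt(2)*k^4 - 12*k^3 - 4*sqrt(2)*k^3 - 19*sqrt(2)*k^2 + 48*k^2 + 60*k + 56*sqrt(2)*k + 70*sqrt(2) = (k - 5)*(k - 7*sqrt(2))*(k + sqrt(2))*(sqrt(2)*k + sqrt(2))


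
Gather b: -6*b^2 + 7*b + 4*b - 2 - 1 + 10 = -6*b^2 + 11*b + 7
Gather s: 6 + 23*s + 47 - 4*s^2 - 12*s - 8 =-4*s^2 + 11*s + 45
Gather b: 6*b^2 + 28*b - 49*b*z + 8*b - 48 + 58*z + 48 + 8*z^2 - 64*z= 6*b^2 + b*(36 - 49*z) + 8*z^2 - 6*z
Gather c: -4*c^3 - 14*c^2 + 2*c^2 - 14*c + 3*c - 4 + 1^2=-4*c^3 - 12*c^2 - 11*c - 3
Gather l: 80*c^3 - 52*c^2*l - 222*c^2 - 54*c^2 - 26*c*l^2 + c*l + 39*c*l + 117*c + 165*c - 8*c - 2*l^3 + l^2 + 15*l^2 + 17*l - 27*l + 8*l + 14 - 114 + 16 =80*c^3 - 276*c^2 + 274*c - 2*l^3 + l^2*(16 - 26*c) + l*(-52*c^2 + 40*c - 2) - 84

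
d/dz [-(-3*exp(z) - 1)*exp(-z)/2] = -exp(-z)/2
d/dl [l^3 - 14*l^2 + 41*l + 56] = 3*l^2 - 28*l + 41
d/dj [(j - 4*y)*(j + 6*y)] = 2*j + 2*y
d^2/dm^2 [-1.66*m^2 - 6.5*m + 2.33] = -3.32000000000000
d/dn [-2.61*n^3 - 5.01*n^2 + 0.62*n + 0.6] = -7.83*n^2 - 10.02*n + 0.62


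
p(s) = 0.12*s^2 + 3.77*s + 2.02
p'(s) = 0.24*s + 3.77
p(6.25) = 30.27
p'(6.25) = 5.27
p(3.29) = 15.72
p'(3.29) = 4.56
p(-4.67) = -12.97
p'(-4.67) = 2.65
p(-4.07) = -11.34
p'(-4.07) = 2.79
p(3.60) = 17.15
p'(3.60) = 4.63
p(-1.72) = -4.11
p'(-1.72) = 3.36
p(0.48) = 3.86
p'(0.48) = 3.89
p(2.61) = 12.68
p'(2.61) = 4.40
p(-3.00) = -8.21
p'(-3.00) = 3.05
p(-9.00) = -22.19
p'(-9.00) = 1.61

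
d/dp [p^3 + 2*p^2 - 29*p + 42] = 3*p^2 + 4*p - 29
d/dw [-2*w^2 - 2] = -4*w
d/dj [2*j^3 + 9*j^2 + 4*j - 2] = 6*j^2 + 18*j + 4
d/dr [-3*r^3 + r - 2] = 1 - 9*r^2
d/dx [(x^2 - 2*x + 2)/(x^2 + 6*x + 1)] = 2*(4*x^2 - x - 7)/(x^4 + 12*x^3 + 38*x^2 + 12*x + 1)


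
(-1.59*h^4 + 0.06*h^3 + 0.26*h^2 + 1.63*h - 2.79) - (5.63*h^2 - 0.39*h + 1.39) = -1.59*h^4 + 0.06*h^3 - 5.37*h^2 + 2.02*h - 4.18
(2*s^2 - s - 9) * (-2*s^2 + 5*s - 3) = -4*s^4 + 12*s^3 + 7*s^2 - 42*s + 27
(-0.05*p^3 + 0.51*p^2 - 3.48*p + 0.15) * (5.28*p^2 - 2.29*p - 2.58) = -0.264*p^5 + 2.8073*p^4 - 19.4133*p^3 + 7.4454*p^2 + 8.6349*p - 0.387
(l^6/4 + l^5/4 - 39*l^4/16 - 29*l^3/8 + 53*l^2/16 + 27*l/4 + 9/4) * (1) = l^6/4 + l^5/4 - 39*l^4/16 - 29*l^3/8 + 53*l^2/16 + 27*l/4 + 9/4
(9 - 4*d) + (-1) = 8 - 4*d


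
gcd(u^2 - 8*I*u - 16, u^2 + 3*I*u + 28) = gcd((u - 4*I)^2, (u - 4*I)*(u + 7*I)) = u - 4*I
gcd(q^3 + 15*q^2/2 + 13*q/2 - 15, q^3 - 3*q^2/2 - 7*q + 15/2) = q^2 + 3*q/2 - 5/2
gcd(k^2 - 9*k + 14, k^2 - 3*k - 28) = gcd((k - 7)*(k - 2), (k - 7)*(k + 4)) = k - 7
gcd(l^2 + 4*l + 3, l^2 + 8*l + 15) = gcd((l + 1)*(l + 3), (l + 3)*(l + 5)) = l + 3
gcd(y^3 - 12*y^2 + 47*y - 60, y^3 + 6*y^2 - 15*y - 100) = y - 4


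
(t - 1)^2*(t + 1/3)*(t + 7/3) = t^4 + 2*t^3/3 - 32*t^2/9 + 10*t/9 + 7/9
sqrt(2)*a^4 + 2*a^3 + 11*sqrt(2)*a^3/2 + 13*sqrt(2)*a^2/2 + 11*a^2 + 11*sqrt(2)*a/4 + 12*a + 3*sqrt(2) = (a + 3/2)*(a + 4)*(a + sqrt(2)/2)*(sqrt(2)*a + 1)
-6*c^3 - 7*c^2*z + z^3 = (-3*c + z)*(c + z)*(2*c + z)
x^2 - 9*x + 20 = (x - 5)*(x - 4)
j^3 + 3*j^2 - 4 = (j - 1)*(j + 2)^2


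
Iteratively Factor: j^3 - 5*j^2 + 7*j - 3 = (j - 1)*(j^2 - 4*j + 3) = (j - 1)^2*(j - 3)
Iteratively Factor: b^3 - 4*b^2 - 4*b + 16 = (b - 2)*(b^2 - 2*b - 8) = (b - 2)*(b + 2)*(b - 4)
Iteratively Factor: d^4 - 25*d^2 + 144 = (d + 3)*(d^3 - 3*d^2 - 16*d + 48) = (d - 3)*(d + 3)*(d^2 - 16) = (d - 3)*(d + 3)*(d + 4)*(d - 4)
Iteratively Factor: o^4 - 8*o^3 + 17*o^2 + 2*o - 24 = (o - 2)*(o^3 - 6*o^2 + 5*o + 12) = (o - 2)*(o + 1)*(o^2 - 7*o + 12) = (o - 4)*(o - 2)*(o + 1)*(o - 3)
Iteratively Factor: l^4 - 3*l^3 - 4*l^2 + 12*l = (l - 2)*(l^3 - l^2 - 6*l) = l*(l - 2)*(l^2 - l - 6) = l*(l - 3)*(l - 2)*(l + 2)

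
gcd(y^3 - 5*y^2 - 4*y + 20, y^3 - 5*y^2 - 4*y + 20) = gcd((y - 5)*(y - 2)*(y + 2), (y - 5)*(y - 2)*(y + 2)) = y^3 - 5*y^2 - 4*y + 20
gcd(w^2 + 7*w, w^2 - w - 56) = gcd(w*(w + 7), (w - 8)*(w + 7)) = w + 7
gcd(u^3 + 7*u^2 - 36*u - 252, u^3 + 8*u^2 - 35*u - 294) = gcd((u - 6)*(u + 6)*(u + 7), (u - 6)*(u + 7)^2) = u^2 + u - 42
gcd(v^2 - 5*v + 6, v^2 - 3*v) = v - 3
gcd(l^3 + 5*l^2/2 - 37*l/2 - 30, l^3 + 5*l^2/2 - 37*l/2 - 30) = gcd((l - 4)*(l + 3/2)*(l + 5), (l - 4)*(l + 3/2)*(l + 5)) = l^3 + 5*l^2/2 - 37*l/2 - 30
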